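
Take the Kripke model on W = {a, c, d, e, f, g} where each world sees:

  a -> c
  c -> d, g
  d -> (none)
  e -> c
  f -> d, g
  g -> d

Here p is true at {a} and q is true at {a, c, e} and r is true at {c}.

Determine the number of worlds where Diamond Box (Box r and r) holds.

a: successors {c}; Box (Box r and r) there: c:F. ✗
c: successors {d, g}; Box (Box r and r) there: d:T, g:F. ✓
d: no successors, so Diamond Box (Box r and r) fails. ✗
e: successors {c}; Box (Box r and r) there: c:F. ✗
f: successors {d, g}; Box (Box r and r) there: d:T, g:F. ✓
g: successors {d}; Box (Box r and r) there: d:T. ✓
Satisfying worlds: {c, f, g}.

3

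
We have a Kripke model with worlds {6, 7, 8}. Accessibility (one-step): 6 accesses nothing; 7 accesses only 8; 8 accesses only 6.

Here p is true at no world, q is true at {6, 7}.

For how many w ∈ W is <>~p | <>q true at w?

6: <>~p is F, <>q is F. ✗
7: <>~p is T, <>q is F. ✓
8: <>~p is T, <>q is T. ✓
Satisfying worlds: {7, 8}.

2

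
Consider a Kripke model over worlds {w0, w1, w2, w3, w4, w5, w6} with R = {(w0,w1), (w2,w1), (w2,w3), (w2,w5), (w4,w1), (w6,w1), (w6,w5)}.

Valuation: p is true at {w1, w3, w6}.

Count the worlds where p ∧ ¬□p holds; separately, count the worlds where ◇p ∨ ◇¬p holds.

For p ∧ ¬□p:
w0: p is F, ¬□p is F. ✗
w1: p is T, ¬□p is F. ✗
w2: p is F, ¬□p is T. ✗
w3: p is T, ¬□p is F. ✗
w4: p is F, ¬□p is F. ✗
w5: p is F, ¬□p is F. ✗
w6: p is T, ¬□p is T. ✓
— 1 world.
For ◇p ∨ ◇¬p:
w0: ◇p is T, ◇¬p is F. ✓
w1: ◇p is F, ◇¬p is F. ✗
w2: ◇p is T, ◇¬p is T. ✓
w3: ◇p is F, ◇¬p is F. ✗
w4: ◇p is T, ◇¬p is F. ✓
w5: ◇p is F, ◇¬p is F. ✗
w6: ◇p is T, ◇¬p is T. ✓
— 4 worlds.

1 and 4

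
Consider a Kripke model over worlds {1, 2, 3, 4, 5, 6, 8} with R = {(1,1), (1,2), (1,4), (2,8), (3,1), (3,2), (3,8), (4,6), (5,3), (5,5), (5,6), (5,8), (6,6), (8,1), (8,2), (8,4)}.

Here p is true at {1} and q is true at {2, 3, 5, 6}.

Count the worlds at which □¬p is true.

1: successors {1, 2, 4}; ¬p there: 1:F, 2:T, 4:T. ✗
2: successors {8}; ¬p there: 8:T. ✓
3: successors {1, 2, 8}; ¬p there: 1:F, 2:T, 8:T. ✗
4: successors {6}; ¬p there: 6:T. ✓
5: successors {3, 5, 6, 8}; ¬p there: 3:T, 5:T, 6:T, 8:T. ✓
6: successors {6}; ¬p there: 6:T. ✓
8: successors {1, 2, 4}; ¬p there: 1:F, 2:T, 4:T. ✗
Satisfying worlds: {2, 4, 5, 6}.

4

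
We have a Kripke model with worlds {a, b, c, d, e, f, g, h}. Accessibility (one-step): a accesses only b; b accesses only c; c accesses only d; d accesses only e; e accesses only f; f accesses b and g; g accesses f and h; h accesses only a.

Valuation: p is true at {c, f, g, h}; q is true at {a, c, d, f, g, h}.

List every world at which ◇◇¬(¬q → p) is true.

{c, e, g, h}

a: successors {b}; ◇¬(¬q → p) there: b:F. ✗
b: successors {c}; ◇¬(¬q → p) there: c:F. ✗
c: successors {d}; ◇¬(¬q → p) there: d:T. ✓
d: successors {e}; ◇¬(¬q → p) there: e:F. ✗
e: successors {f}; ◇¬(¬q → p) there: f:T. ✓
f: successors {b, g}; ◇¬(¬q → p) there: b:F, g:F. ✗
g: successors {f, h}; ◇¬(¬q → p) there: f:T, h:F. ✓
h: successors {a}; ◇¬(¬q → p) there: a:T. ✓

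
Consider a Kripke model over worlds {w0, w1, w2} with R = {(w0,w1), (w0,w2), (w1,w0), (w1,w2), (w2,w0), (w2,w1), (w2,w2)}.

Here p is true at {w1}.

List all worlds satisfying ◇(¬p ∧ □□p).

∅

w0: successors {w1, w2}; ¬p ∧ □□p there: w1:F, w2:F. ✗
w1: successors {w0, w2}; ¬p ∧ □□p there: w0:F, w2:F. ✗
w2: successors {w0, w1, w2}; ¬p ∧ □□p there: w0:F, w1:F, w2:F. ✗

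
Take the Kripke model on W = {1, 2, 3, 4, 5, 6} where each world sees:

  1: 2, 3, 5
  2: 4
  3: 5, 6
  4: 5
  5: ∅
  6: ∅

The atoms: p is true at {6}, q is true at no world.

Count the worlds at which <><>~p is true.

1: successors {2, 3, 5}; <>~p there: 2:T, 3:T, 5:F. ✓
2: successors {4}; <>~p there: 4:T. ✓
3: successors {5, 6}; <>~p there: 5:F, 6:F. ✗
4: successors {5}; <>~p there: 5:F. ✗
5: no successors, so <><>~p fails. ✗
6: no successors, so <><>~p fails. ✗
Satisfying worlds: {1, 2}.

2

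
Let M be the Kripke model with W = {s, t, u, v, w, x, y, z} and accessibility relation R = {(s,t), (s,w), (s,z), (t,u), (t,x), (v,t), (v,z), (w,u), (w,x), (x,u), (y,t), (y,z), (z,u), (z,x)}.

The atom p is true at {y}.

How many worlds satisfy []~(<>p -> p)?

1

s: successors {t, w, z}; ~(<>p -> p) there: t:F, w:F, z:F. ✗
t: successors {u, x}; ~(<>p -> p) there: u:F, x:F. ✗
u: no successors, so []~(<>p -> p) holds vacuously. ✓
v: successors {t, z}; ~(<>p -> p) there: t:F, z:F. ✗
w: successors {u, x}; ~(<>p -> p) there: u:F, x:F. ✗
x: successors {u}; ~(<>p -> p) there: u:F. ✗
y: successors {t, z}; ~(<>p -> p) there: t:F, z:F. ✗
z: successors {u, x}; ~(<>p -> p) there: u:F, x:F. ✗
Satisfying worlds: {u}.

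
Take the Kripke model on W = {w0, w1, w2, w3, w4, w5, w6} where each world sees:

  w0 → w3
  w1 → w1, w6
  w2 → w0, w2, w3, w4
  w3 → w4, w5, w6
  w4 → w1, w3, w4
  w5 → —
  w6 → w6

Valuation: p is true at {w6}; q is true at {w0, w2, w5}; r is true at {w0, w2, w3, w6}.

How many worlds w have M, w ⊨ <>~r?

w0: successors {w3}; ~r there: w3:F. ✗
w1: successors {w1, w6}; ~r there: w1:T, w6:F. ✓
w2: successors {w0, w2, w3, w4}; ~r there: w0:F, w2:F, w3:F, w4:T. ✓
w3: successors {w4, w5, w6}; ~r there: w4:T, w5:T, w6:F. ✓
w4: successors {w1, w3, w4}; ~r there: w1:T, w3:F, w4:T. ✓
w5: no successors, so <>~r fails. ✗
w6: successors {w6}; ~r there: w6:F. ✗
Satisfying worlds: {w1, w2, w3, w4}.

4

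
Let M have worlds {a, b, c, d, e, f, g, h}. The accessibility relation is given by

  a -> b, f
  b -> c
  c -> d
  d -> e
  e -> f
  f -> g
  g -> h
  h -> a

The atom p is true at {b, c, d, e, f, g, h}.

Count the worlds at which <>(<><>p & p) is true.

a: successors {b, f}; <><>p & p there: b:T, f:T. ✓
b: successors {c}; <><>p & p there: c:T. ✓
c: successors {d}; <><>p & p there: d:T. ✓
d: successors {e}; <><>p & p there: e:T. ✓
e: successors {f}; <><>p & p there: f:T. ✓
f: successors {g}; <><>p & p there: g:F. ✗
g: successors {h}; <><>p & p there: h:T. ✓
h: successors {a}; <><>p & p there: a:F. ✗
Satisfying worlds: {a, b, c, d, e, g}.

6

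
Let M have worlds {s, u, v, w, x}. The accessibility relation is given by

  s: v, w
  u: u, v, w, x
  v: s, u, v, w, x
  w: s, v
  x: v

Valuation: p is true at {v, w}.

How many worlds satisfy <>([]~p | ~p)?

s: successors {v, w}; []~p | ~p there: v:F, w:F. ✗
u: successors {u, v, w, x}; []~p | ~p there: u:T, v:F, w:F, x:T. ✓
v: successors {s, u, v, w, x}; []~p | ~p there: s:T, u:T, v:F, w:F, x:T. ✓
w: successors {s, v}; []~p | ~p there: s:T, v:F. ✓
x: successors {v}; []~p | ~p there: v:F. ✗
Satisfying worlds: {u, v, w}.

3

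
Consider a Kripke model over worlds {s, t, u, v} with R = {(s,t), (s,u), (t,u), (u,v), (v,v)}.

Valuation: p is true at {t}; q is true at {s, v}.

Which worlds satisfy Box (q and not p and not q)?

∅

s: successors {t, u}; q and not p and not q there: t:F, u:F. ✗
t: successors {u}; q and not p and not q there: u:F. ✗
u: successors {v}; q and not p and not q there: v:F. ✗
v: successors {v}; q and not p and not q there: v:F. ✗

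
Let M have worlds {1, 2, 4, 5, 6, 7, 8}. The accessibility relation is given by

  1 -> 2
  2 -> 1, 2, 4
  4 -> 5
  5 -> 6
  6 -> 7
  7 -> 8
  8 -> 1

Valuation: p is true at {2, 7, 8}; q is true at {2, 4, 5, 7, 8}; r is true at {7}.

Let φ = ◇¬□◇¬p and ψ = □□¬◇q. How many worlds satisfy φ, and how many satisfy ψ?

For ◇¬□◇¬p:
1: successors {2}; ¬□◇¬p there: 2:T. ✓
2: successors {1, 2, 4}; ¬□◇¬p there: 1:F, 2:T, 4:F. ✓
4: successors {5}; ¬□◇¬p there: 5:T. ✓
5: successors {6}; ¬□◇¬p there: 6:T. ✓
6: successors {7}; ¬□◇¬p there: 7:F. ✗
7: successors {8}; ¬□◇¬p there: 8:T. ✓
8: successors {1}; ¬□◇¬p there: 1:F. ✗
— 5 worlds.
For □□¬◇q:
1: successors {2}; □¬◇q there: 2:F. ✗
2: successors {1, 2, 4}; □¬◇q there: 1:F, 2:F, 4:T. ✗
4: successors {5}; □¬◇q there: 5:F. ✗
5: successors {6}; □¬◇q there: 6:F. ✗
6: successors {7}; □¬◇q there: 7:T. ✓
7: successors {8}; □¬◇q there: 8:F. ✗
8: successors {1}; □¬◇q there: 1:F. ✗
— 1 world.

5 and 1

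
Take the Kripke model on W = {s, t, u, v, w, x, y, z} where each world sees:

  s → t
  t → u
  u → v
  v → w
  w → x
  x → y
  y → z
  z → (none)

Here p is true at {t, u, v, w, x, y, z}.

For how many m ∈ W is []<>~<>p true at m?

2

s: successors {t}; <>~<>p there: t:F. ✗
t: successors {u}; <>~<>p there: u:F. ✗
u: successors {v}; <>~<>p there: v:F. ✗
v: successors {w}; <>~<>p there: w:F. ✗
w: successors {x}; <>~<>p there: x:F. ✗
x: successors {y}; <>~<>p there: y:T. ✓
y: successors {z}; <>~<>p there: z:F. ✗
z: no successors, so []<>~<>p holds vacuously. ✓
Satisfying worlds: {x, z}.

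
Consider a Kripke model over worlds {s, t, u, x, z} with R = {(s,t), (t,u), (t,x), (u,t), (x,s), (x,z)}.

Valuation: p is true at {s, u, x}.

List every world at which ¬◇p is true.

{s, u, z}

s: ◇p is F. ✓
t: ◇p is T. ✗
u: ◇p is F. ✓
x: ◇p is T. ✗
z: ◇p is F. ✓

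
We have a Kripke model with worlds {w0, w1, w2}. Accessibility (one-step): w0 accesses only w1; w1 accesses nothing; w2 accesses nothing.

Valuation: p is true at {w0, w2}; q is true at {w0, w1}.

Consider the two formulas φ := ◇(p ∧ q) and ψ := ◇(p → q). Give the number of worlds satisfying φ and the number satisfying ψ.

For ◇(p ∧ q):
w0: successors {w1}; p ∧ q there: w1:F. ✗
w1: no successors, so ◇(p ∧ q) fails. ✗
w2: no successors, so ◇(p ∧ q) fails. ✗
— 0 worlds.
For ◇(p → q):
w0: successors {w1}; p → q there: w1:T. ✓
w1: no successors, so ◇(p → q) fails. ✗
w2: no successors, so ◇(p → q) fails. ✗
— 1 world.

0 and 1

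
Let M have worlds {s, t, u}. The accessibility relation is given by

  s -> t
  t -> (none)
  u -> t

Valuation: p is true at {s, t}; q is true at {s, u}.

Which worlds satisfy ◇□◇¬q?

{s, u}

s: successors {t}; □◇¬q there: t:T. ✓
t: no successors, so ◇□◇¬q fails. ✗
u: successors {t}; □◇¬q there: t:T. ✓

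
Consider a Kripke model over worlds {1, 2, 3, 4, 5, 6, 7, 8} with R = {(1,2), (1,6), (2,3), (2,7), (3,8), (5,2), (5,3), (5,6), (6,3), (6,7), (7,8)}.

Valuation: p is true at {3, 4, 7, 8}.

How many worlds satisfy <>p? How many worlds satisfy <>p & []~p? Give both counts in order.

For <>p:
1: successors {2, 6}; p there: 2:F, 6:F. ✗
2: successors {3, 7}; p there: 3:T, 7:T. ✓
3: successors {8}; p there: 8:T. ✓
4: no successors, so <>p fails. ✗
5: successors {2, 3, 6}; p there: 2:F, 3:T, 6:F. ✓
6: successors {3, 7}; p there: 3:T, 7:T. ✓
7: successors {8}; p there: 8:T. ✓
8: no successors, so <>p fails. ✗
— 5 worlds.
For <>p & []~p:
1: <>p is F, []~p is T. ✗
2: <>p is T, []~p is F. ✗
3: <>p is T, []~p is F. ✗
4: <>p is F, []~p is T. ✗
5: <>p is T, []~p is F. ✗
6: <>p is T, []~p is F. ✗
7: <>p is T, []~p is F. ✗
8: <>p is F, []~p is T. ✗
— 0 worlds.

5 and 0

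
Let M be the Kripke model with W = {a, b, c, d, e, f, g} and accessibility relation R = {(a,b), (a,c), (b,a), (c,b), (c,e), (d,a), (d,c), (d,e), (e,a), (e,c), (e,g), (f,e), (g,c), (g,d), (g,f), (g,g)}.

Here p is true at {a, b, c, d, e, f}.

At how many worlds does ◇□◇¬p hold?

a: successors {b, c}; □◇¬p there: b:F, c:F. ✗
b: successors {a}; □◇¬p there: a:F. ✗
c: successors {b, e}; □◇¬p there: b:F, e:F. ✗
d: successors {a, c, e}; □◇¬p there: a:F, c:F, e:F. ✗
e: successors {a, c, g}; □◇¬p there: a:F, c:F, g:F. ✗
f: successors {e}; □◇¬p there: e:F. ✗
g: successors {c, d, f, g}; □◇¬p there: c:F, d:F, f:T, g:F. ✓
Satisfying worlds: {g}.

1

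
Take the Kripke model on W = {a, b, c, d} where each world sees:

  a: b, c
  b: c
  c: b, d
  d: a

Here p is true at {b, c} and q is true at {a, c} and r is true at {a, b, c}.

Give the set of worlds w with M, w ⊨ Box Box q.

a: successors {b, c}; Box q there: b:T, c:F. ✗
b: successors {c}; Box q there: c:F. ✗
c: successors {b, d}; Box q there: b:T, d:T. ✓
d: successors {a}; Box q there: a:F. ✗

{c}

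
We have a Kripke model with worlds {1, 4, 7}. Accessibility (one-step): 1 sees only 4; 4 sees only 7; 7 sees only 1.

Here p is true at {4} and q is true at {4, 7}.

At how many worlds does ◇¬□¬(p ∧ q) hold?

1

1: successors {4}; ¬□¬(p ∧ q) there: 4:F. ✗
4: successors {7}; ¬□¬(p ∧ q) there: 7:F. ✗
7: successors {1}; ¬□¬(p ∧ q) there: 1:T. ✓
Satisfying worlds: {7}.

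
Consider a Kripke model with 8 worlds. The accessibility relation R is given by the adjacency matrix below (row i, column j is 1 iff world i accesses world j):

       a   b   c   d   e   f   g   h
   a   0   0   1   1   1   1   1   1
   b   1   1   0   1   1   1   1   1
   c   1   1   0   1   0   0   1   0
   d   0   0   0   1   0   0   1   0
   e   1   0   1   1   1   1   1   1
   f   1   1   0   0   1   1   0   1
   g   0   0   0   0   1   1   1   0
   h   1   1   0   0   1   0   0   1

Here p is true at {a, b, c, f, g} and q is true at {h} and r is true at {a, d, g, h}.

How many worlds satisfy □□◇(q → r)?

8

a: successors {c, d, e, f, g, h}; □◇(q → r) there: c:T, d:T, e:T, f:T, g:T, h:T. ✓
b: successors {a, b, d, e, f, g, h}; □◇(q → r) there: a:T, b:T, d:T, e:T, f:T, g:T, h:T. ✓
c: successors {a, b, d, g}; □◇(q → r) there: a:T, b:T, d:T, g:T. ✓
d: successors {d, g}; □◇(q → r) there: d:T, g:T. ✓
e: successors {a, c, d, e, f, g, h}; □◇(q → r) there: a:T, c:T, d:T, e:T, f:T, g:T, h:T. ✓
f: successors {a, b, e, f, h}; □◇(q → r) there: a:T, b:T, e:T, f:T, h:T. ✓
g: successors {e, f, g}; □◇(q → r) there: e:T, f:T, g:T. ✓
h: successors {a, b, e, h}; □◇(q → r) there: a:T, b:T, e:T, h:T. ✓
Satisfying worlds: {a, b, c, d, e, f, g, h}.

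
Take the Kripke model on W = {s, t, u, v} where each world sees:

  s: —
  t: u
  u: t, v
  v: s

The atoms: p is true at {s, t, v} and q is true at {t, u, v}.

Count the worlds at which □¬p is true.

2

s: no successors, so □¬p holds vacuously. ✓
t: successors {u}; ¬p there: u:T. ✓
u: successors {t, v}; ¬p there: t:F, v:F. ✗
v: successors {s}; ¬p there: s:F. ✗
Satisfying worlds: {s, t}.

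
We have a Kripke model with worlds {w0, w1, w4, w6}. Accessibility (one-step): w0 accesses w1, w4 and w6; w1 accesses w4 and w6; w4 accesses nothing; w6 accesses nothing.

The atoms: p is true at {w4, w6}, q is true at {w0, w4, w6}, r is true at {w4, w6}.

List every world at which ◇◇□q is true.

w0: successors {w1, w4, w6}; ◇□q there: w1:T, w4:F, w6:F. ✓
w1: successors {w4, w6}; ◇□q there: w4:F, w6:F. ✗
w4: no successors, so ◇◇□q fails. ✗
w6: no successors, so ◇◇□q fails. ✗

{w0}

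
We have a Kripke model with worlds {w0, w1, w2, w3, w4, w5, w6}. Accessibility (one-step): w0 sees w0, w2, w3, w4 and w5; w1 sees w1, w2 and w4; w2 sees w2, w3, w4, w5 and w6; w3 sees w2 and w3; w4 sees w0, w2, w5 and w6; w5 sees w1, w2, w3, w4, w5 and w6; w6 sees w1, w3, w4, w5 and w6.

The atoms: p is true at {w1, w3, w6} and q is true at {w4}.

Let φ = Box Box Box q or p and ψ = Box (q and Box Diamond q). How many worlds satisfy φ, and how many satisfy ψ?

For Box Box Box q or p:
w0: Box Box Box q is F, p is F. ✗
w1: Box Box Box q is F, p is T. ✓
w2: Box Box Box q is F, p is F. ✗
w3: Box Box Box q is F, p is T. ✓
w4: Box Box Box q is F, p is F. ✗
w5: Box Box Box q is F, p is F. ✗
w6: Box Box Box q is F, p is T. ✓
— 3 worlds.
For Box (q and Box Diamond q):
w0: successors {w0, w2, w3, w4, w5}; q and Box Diamond q there: w0:F, w2:F, w3:F, w4:T, w5:F. ✗
w1: successors {w1, w2, w4}; q and Box Diamond q there: w1:F, w2:F, w4:T. ✗
w2: successors {w2, w3, w4, w5, w6}; q and Box Diamond q there: w2:F, w3:F, w4:T, w5:F, w6:F. ✗
w3: successors {w2, w3}; q and Box Diamond q there: w2:F, w3:F. ✗
w4: successors {w0, w2, w5, w6}; q and Box Diamond q there: w0:F, w2:F, w5:F, w6:F. ✗
w5: successors {w1, w2, w3, w4, w5, w6}; q and Box Diamond q there: w1:F, w2:F, w3:F, w4:T, w5:F, w6:F. ✗
w6: successors {w1, w3, w4, w5, w6}; q and Box Diamond q there: w1:F, w3:F, w4:T, w5:F, w6:F. ✗
— 0 worlds.

3 and 0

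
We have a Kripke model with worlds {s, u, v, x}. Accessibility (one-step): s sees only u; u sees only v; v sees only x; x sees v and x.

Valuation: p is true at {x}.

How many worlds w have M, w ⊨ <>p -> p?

s: <>p is F, p is F. ✓
u: <>p is F, p is F. ✓
v: <>p is T, p is F. ✗
x: <>p is T, p is T. ✓
Satisfying worlds: {s, u, x}.

3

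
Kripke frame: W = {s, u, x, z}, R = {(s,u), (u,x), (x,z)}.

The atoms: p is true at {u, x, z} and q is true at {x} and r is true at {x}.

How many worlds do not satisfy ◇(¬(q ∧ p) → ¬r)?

s: successors {u}; ¬(q ∧ p) → ¬r there: u:T. ✓
u: successors {x}; ¬(q ∧ p) → ¬r there: x:T. ✓
x: successors {z}; ¬(q ∧ p) → ¬r there: z:T. ✓
z: no successors, so ◇(¬(q ∧ p) → ¬r) fails. ✗
Satisfying worlds: {s, u, x}.
So ◇(¬(q ∧ p) → ¬r) fails at the other 1 world.

1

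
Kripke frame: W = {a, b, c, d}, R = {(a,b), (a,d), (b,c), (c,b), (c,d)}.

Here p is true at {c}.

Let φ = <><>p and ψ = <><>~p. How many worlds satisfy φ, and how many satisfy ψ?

For <><>p:
a: successors {b, d}; <>p there: b:T, d:F. ✓
b: successors {c}; <>p there: c:F. ✗
c: successors {b, d}; <>p there: b:T, d:F. ✓
d: no successors, so <><>p fails. ✗
— 2 worlds.
For <><>~p:
a: successors {b, d}; <>~p there: b:F, d:F. ✗
b: successors {c}; <>~p there: c:T. ✓
c: successors {b, d}; <>~p there: b:F, d:F. ✗
d: no successors, so <><>~p fails. ✗
— 1 world.

2 and 1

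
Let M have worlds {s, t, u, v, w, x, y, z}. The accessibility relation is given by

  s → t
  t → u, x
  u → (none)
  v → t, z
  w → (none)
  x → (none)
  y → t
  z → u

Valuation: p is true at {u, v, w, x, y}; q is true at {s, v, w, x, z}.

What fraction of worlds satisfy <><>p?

3/8

s: successors {t}; <>p there: t:T. ✓
t: successors {u, x}; <>p there: u:F, x:F. ✗
u: no successors, so <><>p fails. ✗
v: successors {t, z}; <>p there: t:T, z:T. ✓
w: no successors, so <><>p fails. ✗
x: no successors, so <><>p fails. ✗
y: successors {t}; <>p there: t:T. ✓
z: successors {u}; <>p there: u:F. ✗
That's 3 of 8 worlds, so 3/8.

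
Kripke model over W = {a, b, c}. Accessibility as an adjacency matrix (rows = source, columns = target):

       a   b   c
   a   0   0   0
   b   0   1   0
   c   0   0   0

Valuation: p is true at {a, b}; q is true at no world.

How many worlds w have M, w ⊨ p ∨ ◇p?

2

a: p is T, ◇p is F. ✓
b: p is T, ◇p is T. ✓
c: p is F, ◇p is F. ✗
Satisfying worlds: {a, b}.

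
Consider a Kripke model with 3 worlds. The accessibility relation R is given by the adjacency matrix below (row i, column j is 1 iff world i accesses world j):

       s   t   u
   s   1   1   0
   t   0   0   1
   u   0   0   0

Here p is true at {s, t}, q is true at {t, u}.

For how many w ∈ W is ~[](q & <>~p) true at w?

s: [](q & <>~p) is F. ✓
t: [](q & <>~p) is F. ✓
u: [](q & <>~p) is T. ✗
Satisfying worlds: {s, t}.

2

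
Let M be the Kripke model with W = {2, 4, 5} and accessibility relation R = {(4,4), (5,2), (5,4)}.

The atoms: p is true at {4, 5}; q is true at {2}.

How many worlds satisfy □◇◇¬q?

2

2: no successors, so □◇◇¬q holds vacuously. ✓
4: successors {4}; ◇◇¬q there: 4:T. ✓
5: successors {2, 4}; ◇◇¬q there: 2:F, 4:T. ✗
Satisfying worlds: {2, 4}.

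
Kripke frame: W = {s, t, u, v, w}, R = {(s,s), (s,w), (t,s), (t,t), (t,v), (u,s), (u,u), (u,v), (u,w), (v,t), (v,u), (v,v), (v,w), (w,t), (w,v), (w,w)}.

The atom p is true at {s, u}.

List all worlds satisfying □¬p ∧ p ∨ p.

s: □¬p ∧ p is F, p is T. ✓
t: □¬p ∧ p is F, p is F. ✗
u: □¬p ∧ p is F, p is T. ✓
v: □¬p ∧ p is F, p is F. ✗
w: □¬p ∧ p is F, p is F. ✗

{s, u}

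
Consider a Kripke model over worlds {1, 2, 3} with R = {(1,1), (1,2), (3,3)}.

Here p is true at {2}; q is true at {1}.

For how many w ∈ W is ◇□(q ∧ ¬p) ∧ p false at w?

3

1: ◇□(q ∧ ¬p) is T, p is F. ✗
2: ◇□(q ∧ ¬p) is F, p is T. ✗
3: ◇□(q ∧ ¬p) is F, p is F. ✗
Satisfying worlds: ∅.
So ◇□(q ∧ ¬p) ∧ p fails at the other 3 worlds.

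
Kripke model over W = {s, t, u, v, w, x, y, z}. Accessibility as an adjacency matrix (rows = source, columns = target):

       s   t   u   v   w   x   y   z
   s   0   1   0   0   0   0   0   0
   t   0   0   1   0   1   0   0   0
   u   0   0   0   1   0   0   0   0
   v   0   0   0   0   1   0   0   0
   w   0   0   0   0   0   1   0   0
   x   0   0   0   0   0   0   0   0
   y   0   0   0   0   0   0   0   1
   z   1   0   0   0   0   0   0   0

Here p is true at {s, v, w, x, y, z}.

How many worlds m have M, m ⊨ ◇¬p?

2

s: successors {t}; ¬p there: t:T. ✓
t: successors {u, w}; ¬p there: u:T, w:F. ✓
u: successors {v}; ¬p there: v:F. ✗
v: successors {w}; ¬p there: w:F. ✗
w: successors {x}; ¬p there: x:F. ✗
x: no successors, so ◇¬p fails. ✗
y: successors {z}; ¬p there: z:F. ✗
z: successors {s}; ¬p there: s:F. ✗
Satisfying worlds: {s, t}.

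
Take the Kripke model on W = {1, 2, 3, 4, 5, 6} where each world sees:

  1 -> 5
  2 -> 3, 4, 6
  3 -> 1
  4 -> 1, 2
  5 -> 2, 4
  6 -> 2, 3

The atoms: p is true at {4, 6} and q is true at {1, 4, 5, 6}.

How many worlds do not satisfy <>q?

1

1: successors {5}; q there: 5:T. ✓
2: successors {3, 4, 6}; q there: 3:F, 4:T, 6:T. ✓
3: successors {1}; q there: 1:T. ✓
4: successors {1, 2}; q there: 1:T, 2:F. ✓
5: successors {2, 4}; q there: 2:F, 4:T. ✓
6: successors {2, 3}; q there: 2:F, 3:F. ✗
Satisfying worlds: {1, 2, 3, 4, 5}.
So <>q fails at the other 1 world.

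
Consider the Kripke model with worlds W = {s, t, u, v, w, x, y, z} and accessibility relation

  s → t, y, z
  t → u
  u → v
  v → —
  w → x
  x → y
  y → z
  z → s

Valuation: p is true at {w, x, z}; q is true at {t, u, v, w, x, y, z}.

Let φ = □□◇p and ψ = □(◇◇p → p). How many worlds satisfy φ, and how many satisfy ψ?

4 and 7

For □□◇p:
s: successors {t, y, z}; □◇p there: t:F, y:F, z:T. ✗
t: successors {u}; □◇p there: u:F. ✗
u: successors {v}; □◇p there: v:T. ✓
v: no successors, so □□◇p holds vacuously. ✓
w: successors {x}; □◇p there: x:T. ✓
x: successors {y}; □◇p there: y:F. ✗
y: successors {z}; □◇p there: z:T. ✓
z: successors {s}; □◇p there: s:F. ✗
— 4 worlds.
For □(◇◇p → p):
s: successors {t, y, z}; ◇◇p → p there: t:T, y:T, z:T. ✓
t: successors {u}; ◇◇p → p there: u:T. ✓
u: successors {v}; ◇◇p → p there: v:T. ✓
v: no successors, so □(◇◇p → p) holds vacuously. ✓
w: successors {x}; ◇◇p → p there: x:T. ✓
x: successors {y}; ◇◇p → p there: y:T. ✓
y: successors {z}; ◇◇p → p there: z:T. ✓
z: successors {s}; ◇◇p → p there: s:F. ✗
— 7 worlds.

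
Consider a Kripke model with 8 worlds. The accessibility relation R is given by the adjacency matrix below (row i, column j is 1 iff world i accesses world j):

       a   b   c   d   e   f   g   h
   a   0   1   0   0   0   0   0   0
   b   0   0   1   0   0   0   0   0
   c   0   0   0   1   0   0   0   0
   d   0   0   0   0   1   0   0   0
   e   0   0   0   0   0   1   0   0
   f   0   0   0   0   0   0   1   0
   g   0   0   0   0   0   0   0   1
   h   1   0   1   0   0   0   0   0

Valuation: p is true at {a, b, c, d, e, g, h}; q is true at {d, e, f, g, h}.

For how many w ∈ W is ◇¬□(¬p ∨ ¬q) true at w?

a: successors {b}; ¬□(¬p ∨ ¬q) there: b:F. ✗
b: successors {c}; ¬□(¬p ∨ ¬q) there: c:T. ✓
c: successors {d}; ¬□(¬p ∨ ¬q) there: d:T. ✓
d: successors {e}; ¬□(¬p ∨ ¬q) there: e:F. ✗
e: successors {f}; ¬□(¬p ∨ ¬q) there: f:T. ✓
f: successors {g}; ¬□(¬p ∨ ¬q) there: g:T. ✓
g: successors {h}; ¬□(¬p ∨ ¬q) there: h:F. ✗
h: successors {a, c}; ¬□(¬p ∨ ¬q) there: a:F, c:T. ✓
Satisfying worlds: {b, c, e, f, h}.

5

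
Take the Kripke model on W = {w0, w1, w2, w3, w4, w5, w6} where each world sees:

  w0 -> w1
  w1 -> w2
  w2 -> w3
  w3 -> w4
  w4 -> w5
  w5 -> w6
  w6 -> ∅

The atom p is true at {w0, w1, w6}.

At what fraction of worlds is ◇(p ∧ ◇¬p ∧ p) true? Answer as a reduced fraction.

w0: successors {w1}; p ∧ ◇¬p ∧ p there: w1:T. ✓
w1: successors {w2}; p ∧ ◇¬p ∧ p there: w2:F. ✗
w2: successors {w3}; p ∧ ◇¬p ∧ p there: w3:F. ✗
w3: successors {w4}; p ∧ ◇¬p ∧ p there: w4:F. ✗
w4: successors {w5}; p ∧ ◇¬p ∧ p there: w5:F. ✗
w5: successors {w6}; p ∧ ◇¬p ∧ p there: w6:F. ✗
w6: no successors, so ◇(p ∧ ◇¬p ∧ p) fails. ✗
That's 1 of 7 worlds, so 1/7.

1/7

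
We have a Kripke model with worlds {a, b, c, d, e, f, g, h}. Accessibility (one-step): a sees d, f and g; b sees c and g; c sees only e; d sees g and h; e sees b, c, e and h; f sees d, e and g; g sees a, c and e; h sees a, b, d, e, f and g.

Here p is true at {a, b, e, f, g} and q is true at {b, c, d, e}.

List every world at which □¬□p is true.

{a, c, d, f, h}

a: successors {d, f, g}; ¬□p there: d:T, f:T, g:T. ✓
b: successors {c, g}; ¬□p there: c:F, g:T. ✗
c: successors {e}; ¬□p there: e:T. ✓
d: successors {g, h}; ¬□p there: g:T, h:T. ✓
e: successors {b, c, e, h}; ¬□p there: b:T, c:F, e:T, h:T. ✗
f: successors {d, e, g}; ¬□p there: d:T, e:T, g:T. ✓
g: successors {a, c, e}; ¬□p there: a:T, c:F, e:T. ✗
h: successors {a, b, d, e, f, g}; ¬□p there: a:T, b:T, d:T, e:T, f:T, g:T. ✓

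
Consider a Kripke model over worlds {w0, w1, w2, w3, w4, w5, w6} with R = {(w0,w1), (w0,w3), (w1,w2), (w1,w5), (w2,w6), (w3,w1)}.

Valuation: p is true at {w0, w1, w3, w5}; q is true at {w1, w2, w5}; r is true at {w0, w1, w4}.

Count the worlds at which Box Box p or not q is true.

w0: Box Box p is F, not q is T. ✓
w1: Box Box p is F, not q is F. ✗
w2: Box Box p is T, not q is F. ✓
w3: Box Box p is F, not q is T. ✓
w4: Box Box p is T, not q is T. ✓
w5: Box Box p is T, not q is F. ✓
w6: Box Box p is T, not q is T. ✓
Satisfying worlds: {w0, w2, w3, w4, w5, w6}.

6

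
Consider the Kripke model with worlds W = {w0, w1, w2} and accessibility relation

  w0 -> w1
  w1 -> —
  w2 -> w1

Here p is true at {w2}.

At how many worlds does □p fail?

2

w0: successors {w1}; p there: w1:F. ✗
w1: no successors, so □p holds vacuously. ✓
w2: successors {w1}; p there: w1:F. ✗
Satisfying worlds: {w1}.
So □p fails at the other 2 worlds.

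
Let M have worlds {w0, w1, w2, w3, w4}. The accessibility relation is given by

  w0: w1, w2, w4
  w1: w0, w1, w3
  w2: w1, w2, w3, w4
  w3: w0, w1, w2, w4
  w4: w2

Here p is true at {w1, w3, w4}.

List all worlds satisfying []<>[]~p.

w0: successors {w1, w2, w4}; <>[]~p there: w1:F, w2:T, w4:F. ✗
w1: successors {w0, w1, w3}; <>[]~p there: w0:T, w1:F, w3:T. ✗
w2: successors {w1, w2, w3, w4}; <>[]~p there: w1:F, w2:T, w3:T, w4:F. ✗
w3: successors {w0, w1, w2, w4}; <>[]~p there: w0:T, w1:F, w2:T, w4:F. ✗
w4: successors {w2}; <>[]~p there: w2:T. ✓

{w4}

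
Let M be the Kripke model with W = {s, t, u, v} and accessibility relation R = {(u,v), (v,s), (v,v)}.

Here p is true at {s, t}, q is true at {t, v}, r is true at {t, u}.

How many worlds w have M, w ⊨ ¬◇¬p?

s: ◇¬p is F. ✓
t: ◇¬p is F. ✓
u: ◇¬p is T. ✗
v: ◇¬p is T. ✗
Satisfying worlds: {s, t}.

2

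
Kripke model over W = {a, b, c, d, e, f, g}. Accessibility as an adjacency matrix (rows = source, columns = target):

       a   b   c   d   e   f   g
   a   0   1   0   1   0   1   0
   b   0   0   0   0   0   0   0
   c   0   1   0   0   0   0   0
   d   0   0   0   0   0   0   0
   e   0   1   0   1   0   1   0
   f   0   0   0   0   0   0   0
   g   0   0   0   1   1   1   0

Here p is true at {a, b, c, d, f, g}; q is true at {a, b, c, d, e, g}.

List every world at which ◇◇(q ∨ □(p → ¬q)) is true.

{g}

a: successors {b, d, f}; ◇(q ∨ □(p → ¬q)) there: b:F, d:F, f:F. ✗
b: no successors, so ◇◇(q ∨ □(p → ¬q)) fails. ✗
c: successors {b}; ◇(q ∨ □(p → ¬q)) there: b:F. ✗
d: no successors, so ◇◇(q ∨ □(p → ¬q)) fails. ✗
e: successors {b, d, f}; ◇(q ∨ □(p → ¬q)) there: b:F, d:F, f:F. ✗
f: no successors, so ◇◇(q ∨ □(p → ¬q)) fails. ✗
g: successors {d, e, f}; ◇(q ∨ □(p → ¬q)) there: d:F, e:T, f:F. ✓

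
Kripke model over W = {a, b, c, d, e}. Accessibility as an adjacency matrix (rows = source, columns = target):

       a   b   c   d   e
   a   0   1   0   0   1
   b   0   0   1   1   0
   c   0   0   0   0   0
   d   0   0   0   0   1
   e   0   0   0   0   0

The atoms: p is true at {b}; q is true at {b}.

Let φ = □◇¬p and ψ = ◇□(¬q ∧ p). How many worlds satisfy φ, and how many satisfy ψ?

For □◇¬p:
a: successors {b, e}; ◇¬p there: b:T, e:F. ✗
b: successors {c, d}; ◇¬p there: c:F, d:T. ✗
c: no successors, so □◇¬p holds vacuously. ✓
d: successors {e}; ◇¬p there: e:F. ✗
e: no successors, so □◇¬p holds vacuously. ✓
— 2 worlds.
For ◇□(¬q ∧ p):
a: successors {b, e}; □(¬q ∧ p) there: b:F, e:T. ✓
b: successors {c, d}; □(¬q ∧ p) there: c:T, d:F. ✓
c: no successors, so ◇□(¬q ∧ p) fails. ✗
d: successors {e}; □(¬q ∧ p) there: e:T. ✓
e: no successors, so ◇□(¬q ∧ p) fails. ✗
— 3 worlds.

2 and 3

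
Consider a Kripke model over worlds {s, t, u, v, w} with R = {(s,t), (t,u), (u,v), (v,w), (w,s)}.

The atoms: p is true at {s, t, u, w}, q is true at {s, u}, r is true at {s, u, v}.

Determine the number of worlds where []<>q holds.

2

s: successors {t}; <>q there: t:T. ✓
t: successors {u}; <>q there: u:F. ✗
u: successors {v}; <>q there: v:F. ✗
v: successors {w}; <>q there: w:T. ✓
w: successors {s}; <>q there: s:F. ✗
Satisfying worlds: {s, v}.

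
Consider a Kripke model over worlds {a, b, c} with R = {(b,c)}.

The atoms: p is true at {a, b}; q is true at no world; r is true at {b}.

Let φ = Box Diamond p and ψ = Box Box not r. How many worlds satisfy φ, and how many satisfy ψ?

2 and 3

For Box Diamond p:
a: no successors, so Box Diamond p holds vacuously. ✓
b: successors {c}; Diamond p there: c:F. ✗
c: no successors, so Box Diamond p holds vacuously. ✓
— 2 worlds.
For Box Box not r:
a: no successors, so Box Box not r holds vacuously. ✓
b: successors {c}; Box not r there: c:T. ✓
c: no successors, so Box Box not r holds vacuously. ✓
— 3 worlds.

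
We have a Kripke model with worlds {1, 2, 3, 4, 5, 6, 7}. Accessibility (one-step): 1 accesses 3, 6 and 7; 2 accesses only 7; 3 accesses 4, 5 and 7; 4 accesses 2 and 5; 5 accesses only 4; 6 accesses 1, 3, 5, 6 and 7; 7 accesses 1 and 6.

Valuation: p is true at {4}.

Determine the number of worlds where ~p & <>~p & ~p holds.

5

1: ~p & <>~p is T, ~p is T. ✓
2: ~p & <>~p is T, ~p is T. ✓
3: ~p & <>~p is T, ~p is T. ✓
4: ~p & <>~p is F, ~p is F. ✗
5: ~p & <>~p is F, ~p is T. ✗
6: ~p & <>~p is T, ~p is T. ✓
7: ~p & <>~p is T, ~p is T. ✓
Satisfying worlds: {1, 2, 3, 6, 7}.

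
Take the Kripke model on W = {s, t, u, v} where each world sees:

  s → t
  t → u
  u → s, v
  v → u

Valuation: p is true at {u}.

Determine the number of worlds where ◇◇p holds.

2

s: successors {t}; ◇p there: t:T. ✓
t: successors {u}; ◇p there: u:F. ✗
u: successors {s, v}; ◇p there: s:F, v:T. ✓
v: successors {u}; ◇p there: u:F. ✗
Satisfying worlds: {s, u}.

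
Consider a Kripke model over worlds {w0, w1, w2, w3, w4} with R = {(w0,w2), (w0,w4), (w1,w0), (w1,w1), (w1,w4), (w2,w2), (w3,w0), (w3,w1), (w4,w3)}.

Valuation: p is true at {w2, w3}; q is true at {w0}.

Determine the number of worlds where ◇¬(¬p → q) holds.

3

w0: successors {w2, w4}; ¬(¬p → q) there: w2:F, w4:T. ✓
w1: successors {w0, w1, w4}; ¬(¬p → q) there: w0:F, w1:T, w4:T. ✓
w2: successors {w2}; ¬(¬p → q) there: w2:F. ✗
w3: successors {w0, w1}; ¬(¬p → q) there: w0:F, w1:T. ✓
w4: successors {w3}; ¬(¬p → q) there: w3:F. ✗
Satisfying worlds: {w0, w1, w3}.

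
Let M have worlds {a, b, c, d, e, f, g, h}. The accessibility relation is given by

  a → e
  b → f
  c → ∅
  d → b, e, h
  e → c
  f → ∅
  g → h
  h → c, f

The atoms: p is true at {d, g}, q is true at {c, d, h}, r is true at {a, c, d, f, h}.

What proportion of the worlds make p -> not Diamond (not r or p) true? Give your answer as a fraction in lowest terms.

a: p is F, not Diamond (not r or p) is F. ✓
b: p is F, not Diamond (not r or p) is T. ✓
c: p is F, not Diamond (not r or p) is T. ✓
d: p is T, not Diamond (not r or p) is F. ✗
e: p is F, not Diamond (not r or p) is T. ✓
f: p is F, not Diamond (not r or p) is T. ✓
g: p is T, not Diamond (not r or p) is T. ✓
h: p is F, not Diamond (not r or p) is T. ✓
That's 7 of 8 worlds, so 7/8.

7/8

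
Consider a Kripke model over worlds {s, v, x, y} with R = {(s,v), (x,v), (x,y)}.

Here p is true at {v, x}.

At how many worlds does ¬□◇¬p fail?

2

s: □◇¬p is F. ✓
v: □◇¬p is T. ✗
x: □◇¬p is F. ✓
y: □◇¬p is T. ✗
Satisfying worlds: {s, x}.
So ¬□◇¬p fails at the other 2 worlds.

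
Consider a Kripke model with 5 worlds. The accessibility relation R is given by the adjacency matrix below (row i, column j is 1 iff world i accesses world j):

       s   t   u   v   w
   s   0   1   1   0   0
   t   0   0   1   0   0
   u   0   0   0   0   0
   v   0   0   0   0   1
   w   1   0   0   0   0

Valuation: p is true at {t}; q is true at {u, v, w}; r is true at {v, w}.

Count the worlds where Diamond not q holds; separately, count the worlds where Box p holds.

2 and 1

For Diamond not q:
s: successors {t, u}; not q there: t:T, u:F. ✓
t: successors {u}; not q there: u:F. ✗
u: no successors, so Diamond not q fails. ✗
v: successors {w}; not q there: w:F. ✗
w: successors {s}; not q there: s:T. ✓
— 2 worlds.
For Box p:
s: successors {t, u}; p there: t:T, u:F. ✗
t: successors {u}; p there: u:F. ✗
u: no successors, so Box p holds vacuously. ✓
v: successors {w}; p there: w:F. ✗
w: successors {s}; p there: s:F. ✗
— 1 world.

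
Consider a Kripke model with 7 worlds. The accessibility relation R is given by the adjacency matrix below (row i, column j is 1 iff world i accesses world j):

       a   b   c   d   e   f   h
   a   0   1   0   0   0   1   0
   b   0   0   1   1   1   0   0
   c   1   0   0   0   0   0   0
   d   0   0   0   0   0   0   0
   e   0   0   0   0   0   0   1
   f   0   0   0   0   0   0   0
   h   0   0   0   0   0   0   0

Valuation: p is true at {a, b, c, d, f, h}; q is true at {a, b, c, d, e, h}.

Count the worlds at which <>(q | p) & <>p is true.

a: <>(q | p) is T, <>p is T. ✓
b: <>(q | p) is T, <>p is T. ✓
c: <>(q | p) is T, <>p is T. ✓
d: <>(q | p) is F, <>p is F. ✗
e: <>(q | p) is T, <>p is T. ✓
f: <>(q | p) is F, <>p is F. ✗
h: <>(q | p) is F, <>p is F. ✗
Satisfying worlds: {a, b, c, e}.

4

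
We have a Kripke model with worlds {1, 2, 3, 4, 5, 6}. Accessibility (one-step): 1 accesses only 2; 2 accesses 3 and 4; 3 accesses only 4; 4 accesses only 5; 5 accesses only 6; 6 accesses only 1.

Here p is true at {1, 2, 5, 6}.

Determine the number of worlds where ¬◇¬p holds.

1: ◇¬p is F. ✓
2: ◇¬p is T. ✗
3: ◇¬p is T. ✗
4: ◇¬p is F. ✓
5: ◇¬p is F. ✓
6: ◇¬p is F. ✓
Satisfying worlds: {1, 4, 5, 6}.

4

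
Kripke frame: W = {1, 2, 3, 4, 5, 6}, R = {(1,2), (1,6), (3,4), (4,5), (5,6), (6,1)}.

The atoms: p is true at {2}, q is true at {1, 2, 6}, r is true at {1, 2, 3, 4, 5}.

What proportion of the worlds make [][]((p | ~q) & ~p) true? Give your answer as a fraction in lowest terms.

1/3

1: successors {2, 6}; []((p | ~q) & ~p) there: 2:T, 6:F. ✗
2: no successors, so [][]((p | ~q) & ~p) holds vacuously. ✓
3: successors {4}; []((p | ~q) & ~p) there: 4:T. ✓
4: successors {5}; []((p | ~q) & ~p) there: 5:F. ✗
5: successors {6}; []((p | ~q) & ~p) there: 6:F. ✗
6: successors {1}; []((p | ~q) & ~p) there: 1:F. ✗
That's 2 of 6 worlds, so 2/6 = 1/3.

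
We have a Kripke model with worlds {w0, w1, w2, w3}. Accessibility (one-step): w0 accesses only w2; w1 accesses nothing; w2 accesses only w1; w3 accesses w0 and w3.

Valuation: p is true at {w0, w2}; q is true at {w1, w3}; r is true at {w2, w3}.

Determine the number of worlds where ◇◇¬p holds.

2

w0: successors {w2}; ◇¬p there: w2:T. ✓
w1: no successors, so ◇◇¬p fails. ✗
w2: successors {w1}; ◇¬p there: w1:F. ✗
w3: successors {w0, w3}; ◇¬p there: w0:F, w3:T. ✓
Satisfying worlds: {w0, w3}.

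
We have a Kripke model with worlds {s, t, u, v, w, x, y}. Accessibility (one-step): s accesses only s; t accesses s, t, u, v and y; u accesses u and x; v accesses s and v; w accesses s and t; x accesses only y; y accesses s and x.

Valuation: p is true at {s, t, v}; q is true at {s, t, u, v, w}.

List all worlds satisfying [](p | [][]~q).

{s, v, w}

s: successors {s}; p | [][]~q there: s:T. ✓
t: successors {s, t, u, v, y}; p | [][]~q there: s:T, t:T, u:F, v:T, y:F. ✗
u: successors {u, x}; p | [][]~q there: u:F, x:F. ✗
v: successors {s, v}; p | [][]~q there: s:T, v:T. ✓
w: successors {s, t}; p | [][]~q there: s:T, t:T. ✓
x: successors {y}; p | [][]~q there: y:F. ✗
y: successors {s, x}; p | [][]~q there: s:T, x:F. ✗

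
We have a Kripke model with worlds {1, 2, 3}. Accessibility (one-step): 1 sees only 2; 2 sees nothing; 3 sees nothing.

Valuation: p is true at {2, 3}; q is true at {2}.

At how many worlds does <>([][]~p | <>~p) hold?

1: successors {2}; [][]~p | <>~p there: 2:T. ✓
2: no successors, so <>([][]~p | <>~p) fails. ✗
3: no successors, so <>([][]~p | <>~p) fails. ✗
Satisfying worlds: {1}.

1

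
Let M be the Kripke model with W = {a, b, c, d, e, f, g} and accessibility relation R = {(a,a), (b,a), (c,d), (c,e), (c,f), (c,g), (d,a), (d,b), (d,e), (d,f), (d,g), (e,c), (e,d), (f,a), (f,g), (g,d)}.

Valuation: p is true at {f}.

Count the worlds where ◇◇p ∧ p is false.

7

a: ◇◇p is F, p is F. ✗
b: ◇◇p is F, p is F. ✗
c: ◇◇p is T, p is F. ✗
d: ◇◇p is F, p is F. ✗
e: ◇◇p is T, p is F. ✗
f: ◇◇p is F, p is T. ✗
g: ◇◇p is T, p is F. ✗
Satisfying worlds: ∅.
So ◇◇p ∧ p fails at the other 7 worlds.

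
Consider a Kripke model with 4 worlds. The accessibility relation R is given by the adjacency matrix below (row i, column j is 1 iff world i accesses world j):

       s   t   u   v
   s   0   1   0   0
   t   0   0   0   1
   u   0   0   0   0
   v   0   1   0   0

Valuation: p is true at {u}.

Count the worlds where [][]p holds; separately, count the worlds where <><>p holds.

1 and 0

For [][]p:
s: successors {t}; []p there: t:F. ✗
t: successors {v}; []p there: v:F. ✗
u: no successors, so [][]p holds vacuously. ✓
v: successors {t}; []p there: t:F. ✗
— 1 world.
For <><>p:
s: successors {t}; <>p there: t:F. ✗
t: successors {v}; <>p there: v:F. ✗
u: no successors, so <><>p fails. ✗
v: successors {t}; <>p there: t:F. ✗
— 0 worlds.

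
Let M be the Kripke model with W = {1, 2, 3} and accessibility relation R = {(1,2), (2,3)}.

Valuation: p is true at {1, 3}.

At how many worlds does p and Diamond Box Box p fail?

2

1: p is T, Diamond Box Box p is T. ✓
2: p is F, Diamond Box Box p is T. ✗
3: p is T, Diamond Box Box p is F. ✗
Satisfying worlds: {1}.
So p and Diamond Box Box p fails at the other 2 worlds.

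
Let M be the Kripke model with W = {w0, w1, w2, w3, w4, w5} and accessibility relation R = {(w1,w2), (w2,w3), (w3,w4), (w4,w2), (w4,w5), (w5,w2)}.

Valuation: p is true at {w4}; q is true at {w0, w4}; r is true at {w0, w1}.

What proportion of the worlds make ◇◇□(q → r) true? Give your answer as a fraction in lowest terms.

w0: no successors, so ◇◇□(q → r) fails. ✗
w1: successors {w2}; ◇□(q → r) there: w2:F. ✗
w2: successors {w3}; ◇□(q → r) there: w3:T. ✓
w3: successors {w4}; ◇□(q → r) there: w4:T. ✓
w4: successors {w2, w5}; ◇□(q → r) there: w2:F, w5:T. ✓
w5: successors {w2}; ◇□(q → r) there: w2:F. ✗
That's 3 of 6 worlds, so 3/6 = 1/2.

1/2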